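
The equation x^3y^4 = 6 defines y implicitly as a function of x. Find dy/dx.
Apply d/dx to both sides, remembering that y depends on x. Each occurrence of y therefore brings in a y' = dy/dx via the chain rule.

With F(x, y) equal to the left-hand side minus the right, differentiate F term by term:
  d/dx[x^3y^4] = 4x^3y^3·y' + 3x^2y^4
  d/dx[-6] = 0
Adding these up, d/dx[F] = 0 becomes
  (3x^2y^4) + (4x^3y^3)·y' = 0,
so isolating y',
  dy/dx = -(3x^2y^4)/(4x^3y^3) = -3y/(4x)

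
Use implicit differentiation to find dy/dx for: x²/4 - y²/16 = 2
Differentiate the relation implicitly: treat y = y(x) and apply the chain rule, so every y-derivative picks up a y' = dy/dx factor.

With everything moved to the left-hand side, differentiate term by term:
  d/dx[x^2/4] = x/2
  d/dx[-y^2/16] = -y·y'/8
  d/dx[-2] = 0

Separating the contributions that come from x directly and those that come through y:
  without y':      x/2
  multiplying y':  -y/8

so (x/2) + (-y/8)·y' = 0, and therefore
  dy/dx = -(x/2)/(-y/8) = 4x/y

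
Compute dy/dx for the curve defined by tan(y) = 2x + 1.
Take d/dx of both sides. Since y is implicitly a function of x, the chain rule attaches a y' = dy/dx factor whenever we differentiate through y.

Set F(x, y) = (left side) − (right side), so the curve is F = 0. Differentiating each term of F:
  d/dx[-2x] = -2
  d/dx[tan(y)] = y'(tan(y)^2 + 1)
  d/dx[-1] = 0

Collecting, the y'-free part is the partial derivative in x and the y' coefficient is the partial derivative in y:
  ∂F/∂x = -2
  ∂F/∂y = tan(y)^2 + 1

so d/dx[F(x, y(x))] = ∂F/∂x + (∂F/∂y)·y' = 0. Rearranging,
  dy/dx = -(∂F/∂x)/(∂F/∂y) = -(-2)/(tan(y)^2 + 1) = 2cos(y)^2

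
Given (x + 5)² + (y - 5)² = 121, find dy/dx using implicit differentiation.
Differentiate the relation implicitly: treat y = y(x) and apply the chain rule, so every y-derivative picks up a y' = dy/dx factor.

With everything moved to the left-hand side, differentiate term by term:
  d/dx[(x + 5)^2] = 2x + 10
  d/dx[(y - 5)^2] = 2·y'(y - 5)
  d/dx[-121] = 0

Separating the contributions that come from x directly and those that come through y:
  without y':      2x + 10
  multiplying y':  2y - 10

so (2x + 10) + (2y - 10)·y' = 0, and therefore
  dy/dx = -(2x + 10)/(2y - 10) = (-x - 5)/(y - 5)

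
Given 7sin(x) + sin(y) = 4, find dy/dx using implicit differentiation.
Differentiate the relation implicitly: treat y = y(x) and apply the chain rule, so every y-derivative picks up a y' = dy/dx factor.

With everything moved to the left-hand side, differentiate term by term:
  d/dx[7sin(x)] = 7cos(x)
  d/dx[sin(y)] = y'·cos(y)
  d/dx[-4] = 0

Separating the contributions that come from x directly and those that come through y:
  without y':      7cos(x)
  multiplying y':  cos(y)

so (7cos(x)) + (cos(y))·y' = 0, and therefore
  dy/dx = -(7cos(x))/(cos(y)) = -7cos(x)/cos(y)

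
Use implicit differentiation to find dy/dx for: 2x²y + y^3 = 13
Differentiate both sides with respect to x, treating y as y(x). By the chain rule, any term containing y contributes a factor of y' = dy/dx when we differentiate it.

Move every term to one side and write the relation as F(x, y) = 0. Term by term,
  d/dx[2x^2y] = 2x^2·y' + 4xy
  d/dx[y^3] = 3y^2·y'
  d/dx[-13] = 0

The pieces without y' make up ∂F/∂x and the coefficient of y' is ∂F/∂y:
  ∂F/∂x = 4xy,
  ∂F/∂y = 2x^2 + 3y^2.

Since d/dx[F] = ∂F/∂x + (∂F/∂y)·y' = 0, solve for y':
  (∂F/∂y)·y' = -∂F/∂x
  dy/dx = -(∂F/∂x)/(∂F/∂y) = -(4xy)/(2x^2 + 3y^2) = -4xy/(2x^2 + 3y^2)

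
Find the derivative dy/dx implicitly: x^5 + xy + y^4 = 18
Apply d/dx to both sides, remembering that y depends on x. Each occurrence of y therefore brings in a y' = dy/dx via the chain rule.

With F(x, y) equal to the left-hand side minus the right, differentiate F term by term:
  d/dx[x^5] = 5x^4
  d/dx[xy] = x·y' + y
  d/dx[y^4] = 4y^3·y'
  d/dx[-18] = 0
Adding these up, d/dx[F] = 0 becomes
  (5x^4 + y) + (x + 4y^3)·y' = 0,
so isolating y',
  dy/dx = -(5x^4 + y)/(x + 4y^3) = (-5x^4 - y)/(x + 4y^3)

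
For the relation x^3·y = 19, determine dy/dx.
Differentiate the relation implicitly: treat y = y(x) and apply the chain rule, so every y-derivative picks up a y' = dy/dx factor.

With everything moved to the left-hand side, differentiate term by term:
  d/dx[x^3y] = x^3·y' + 3x^2y
  d/dx[-19] = 0

Separating the contributions that come from x directly and those that come through y:
  without y':      3x^2y
  multiplying y':  x^3

so (3x^2y) + (x^3)·y' = 0, and therefore
  dy/dx = -(3x^2y)/(x^3) = -3y/x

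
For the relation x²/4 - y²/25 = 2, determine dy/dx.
Apply d/dx to both sides, remembering that y depends on x. Each occurrence of y therefore brings in a y' = dy/dx via the chain rule.

With F(x, y) equal to the left-hand side minus the right, differentiate F term by term:
  d/dx[x^2/4] = x/2
  d/dx[-y^2/25] = -2y·y'/25
  d/dx[-2] = 0
Adding these up, d/dx[F] = 0 becomes
  (x/2) + (-2y/25)·y' = 0,
so isolating y',
  dy/dx = -(x/2)/(-2y/25) = 25x/(4y)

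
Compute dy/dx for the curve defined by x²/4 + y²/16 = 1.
Take d/dx of both sides. Since y is implicitly a function of x, the chain rule attaches a y' = dy/dx factor whenever we differentiate through y.

Set F(x, y) = (left side) − (right side), so the curve is F = 0. Differentiating each term of F:
  d/dx[x^2/4] = x/2
  d/dx[y^2/16] = y·y'/8
  d/dx[-1] = 0

Collecting, the y'-free part is the partial derivative in x and the y' coefficient is the partial derivative in y:
  ∂F/∂x = x/2
  ∂F/∂y = y/8

so d/dx[F(x, y(x))] = ∂F/∂x + (∂F/∂y)·y' = 0. Rearranging,
  dy/dx = -(∂F/∂x)/(∂F/∂y) = -(x/2)/(y/8) = -4x/y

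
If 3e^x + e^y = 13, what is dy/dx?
Differentiate both sides with respect to x, treating y as y(x). By the chain rule, any term containing y contributes a factor of y' = dy/dx when we differentiate it.

Move every term to one side and write the relation as F(x, y) = 0. Term by term,
  d/dx[3e^(x)] = 3e^(x)
  d/dx[e^(y)] = y'·e^(y)
  d/dx[-13] = 0

The pieces without y' make up ∂F/∂x and the coefficient of y' is ∂F/∂y:
  ∂F/∂x = 3e^(x),
  ∂F/∂y = e^(y).

Since d/dx[F] = ∂F/∂x + (∂F/∂y)·y' = 0, solve for y':
  (∂F/∂y)·y' = -∂F/∂x
  dy/dx = -(∂F/∂x)/(∂F/∂y) = -(3e^(x))/(e^(y)) = -3e^(x - y)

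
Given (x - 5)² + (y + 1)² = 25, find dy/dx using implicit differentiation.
Apply d/dx to both sides, remembering that y depends on x. Each occurrence of y therefore brings in a y' = dy/dx via the chain rule.

With F(x, y) equal to the left-hand side minus the right, differentiate F term by term:
  d/dx[(x - 5)^2] = 2x - 10
  d/dx[(y + 1)^2] = 2·y'(y + 1)
  d/dx[-25] = 0
Adding these up, d/dx[F] = 0 becomes
  (2x - 10) + (2y + 2)·y' = 0,
so isolating y',
  dy/dx = -(2x - 10)/(2y + 2) = (5 - x)/(y + 1)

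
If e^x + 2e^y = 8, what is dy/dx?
Apply d/dx to both sides, remembering that y depends on x. Each occurrence of y therefore brings in a y' = dy/dx via the chain rule.

With F(x, y) equal to the left-hand side minus the right, differentiate F term by term:
  d/dx[e^(x)] = e^(x)
  d/dx[2e^(y)] = 2·y'·e^(y)
  d/dx[-8] = 0
Adding these up, d/dx[F] = 0 becomes
  (e^(x)) + (2e^(y))·y' = 0,
so isolating y',
  dy/dx = -(e^(x))/(2e^(y)) = -e^(x - y)/2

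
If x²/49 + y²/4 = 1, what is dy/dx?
Differentiate the relation implicitly: treat y = y(x) and apply the chain rule, so every y-derivative picks up a y' = dy/dx factor.

With everything moved to the left-hand side, differentiate term by term:
  d/dx[x^2/49] = 2x/49
  d/dx[y^2/4] = y·y'/2
  d/dx[-1] = 0

Separating the contributions that come from x directly and those that come through y:
  without y':      2x/49
  multiplying y':  y/2

so (2x/49) + (y/2)·y' = 0, and therefore
  dy/dx = -(2x/49)/(y/2) = -4x/(49y)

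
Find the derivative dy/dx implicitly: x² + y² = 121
Differentiate the relation implicitly: treat y = y(x) and apply the chain rule, so every y-derivative picks up a y' = dy/dx factor.

With everything moved to the left-hand side, differentiate term by term:
  d/dx[x^2] = 2x
  d/dx[y^2] = 2y·y'
  d/dx[-121] = 0

Separating the contributions that come from x directly and those that come through y:
  without y':      2x
  multiplying y':  2y

so (2x) + (2y)·y' = 0, and therefore
  dy/dx = -(2x)/(2y) = -x/y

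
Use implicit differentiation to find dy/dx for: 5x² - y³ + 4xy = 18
Differentiate the relation implicitly: treat y = y(x) and apply the chain rule, so every y-derivative picks up a y' = dy/dx factor.

With everything moved to the left-hand side, differentiate term by term:
  d/dx[5x^2] = 10x
  d/dx[4xy] = 4x·y' + 4y
  d/dx[-y^3] = -3y^2·y'
  d/dx[-18] = 0

Separating the contributions that come from x directly and those that come through y:
  without y':      10x + 4y
  multiplying y':  4x - 3y^2

so (10x + 4y) + (4x - 3y^2)·y' = 0, and therefore
  dy/dx = -(10x + 4y)/(4x - 3y^2) = 2(-5x - 2y)/(4x - 3y^2)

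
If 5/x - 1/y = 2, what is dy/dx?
Differentiate both sides with respect to x, treating y as y(x). By the chain rule, any term containing y contributes a factor of y' = dy/dx when we differentiate it.

Move every term to one side and write the relation as F(x, y) = 0. Term by term,
  d/dx[-1/y] = y'/y^2
  d/dx[5/x] = -5/x^2
  d/dx[-2] = 0

The pieces without y' make up ∂F/∂x and the coefficient of y' is ∂F/∂y:
  ∂F/∂x = -5/x^2,
  ∂F/∂y = y^(-2).

Since d/dx[F] = ∂F/∂x + (∂F/∂y)·y' = 0, solve for y':
  (∂F/∂y)·y' = -∂F/∂x
  dy/dx = -(∂F/∂x)/(∂F/∂y) = -(-5/x^2)/(y^(-2)) = 5y^2/x^2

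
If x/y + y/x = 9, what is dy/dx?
Differentiate the relation implicitly: treat y = y(x) and apply the chain rule, so every y-derivative picks up a y' = dy/dx factor.

With everything moved to the left-hand side, differentiate term by term:
  d/dx[x/y] = -x·y'/y^2 + 1/y
  d/dx[y/x] = y'/x - y/x^2
  d/dx[-9] = 0

Separating the contributions that come from x directly and those that come through y:
  without y':      1/y - y/x^2
  multiplying y':  -x/y^2 + 1/x

so (1/y - y/x^2) + (-x/y^2 + 1/x)·y' = 0, and therefore
  dy/dx = -(1/y - y/x^2)/(-x/y^2 + 1/x)
        = -((x - y)(x + y)/(x^2y))/(-(x - y)(x + y)/(xy^2)) = y/x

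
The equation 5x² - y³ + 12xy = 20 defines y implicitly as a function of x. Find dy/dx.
Apply d/dx to both sides, remembering that y depends on x. Each occurrence of y therefore brings in a y' = dy/dx via the chain rule.

With F(x, y) equal to the left-hand side minus the right, differentiate F term by term:
  d/dx[5x^2] = 10x
  d/dx[12xy] = 12x·y' + 12y
  d/dx[-y^3] = -3y^2·y'
  d/dx[-20] = 0
Adding these up, d/dx[F] = 0 becomes
  (10x + 12y) + (12x - 3y^2)·y' = 0,
so isolating y',
  dy/dx = -(10x + 12y)/(12x - 3y^2) = 2(-5x - 6y)/(3(4x - y^2))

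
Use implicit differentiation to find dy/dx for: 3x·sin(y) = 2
Take d/dx of both sides. Since y is implicitly a function of x, the chain rule attaches a y' = dy/dx factor whenever we differentiate through y.

Set F(x, y) = (left side) − (right side), so the curve is F = 0. Differentiating each term of F:
  d/dx[3x·sin(y)] = 3x·y'·cos(y) + 3sin(y)
  d/dx[-2] = 0

Collecting, the y'-free part is the partial derivative in x and the y' coefficient is the partial derivative in y:
  ∂F/∂x = 3sin(y)
  ∂F/∂y = 3x·cos(y)

so d/dx[F(x, y(x))] = ∂F/∂x + (∂F/∂y)·y' = 0. Rearranging,
  dy/dx = -(∂F/∂x)/(∂F/∂y) = -(3sin(y))/(3x·cos(y)) = -tan(y)/x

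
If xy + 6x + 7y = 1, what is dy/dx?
Differentiate the relation implicitly: treat y = y(x) and apply the chain rule, so every y-derivative picks up a y' = dy/dx factor.

With everything moved to the left-hand side, differentiate term by term:
  d/dx[xy] = x·y' + y
  d/dx[6x] = 6
  d/dx[7y] = 7·y'
  d/dx[-1] = 0

Separating the contributions that come from x directly and those that come through y:
  without y':      y + 6
  multiplying y':  x + 7

so (y + 6) + (x + 7)·y' = 0, and therefore
  dy/dx = -(y + 6)/(x + 7) = (-y - 6)/(x + 7)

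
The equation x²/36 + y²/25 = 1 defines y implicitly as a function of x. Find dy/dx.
Apply d/dx to both sides, remembering that y depends on x. Each occurrence of y therefore brings in a y' = dy/dx via the chain rule.

With F(x, y) equal to the left-hand side minus the right, differentiate F term by term:
  d/dx[x^2/36] = x/18
  d/dx[y^2/25] = 2y·y'/25
  d/dx[-1] = 0
Adding these up, d/dx[F] = 0 becomes
  (x/18) + (2y/25)·y' = 0,
so isolating y',
  dy/dx = -(x/18)/(2y/25) = -25x/(36y)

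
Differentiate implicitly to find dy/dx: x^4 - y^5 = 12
Apply d/dx to both sides, remembering that y depends on x. Each occurrence of y therefore brings in a y' = dy/dx via the chain rule.

With F(x, y) equal to the left-hand side minus the right, differentiate F term by term:
  d/dx[x^4] = 4x^3
  d/dx[-y^5] = -5y^4·y'
  d/dx[-12] = 0
Adding these up, d/dx[F] = 0 becomes
  (4x^3) + (-5y^4)·y' = 0,
so isolating y',
  dy/dx = -(4x^3)/(-5y^4) = 4x^3/(5y^4)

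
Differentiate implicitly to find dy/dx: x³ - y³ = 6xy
Apply d/dx to both sides, remembering that y depends on x. Each occurrence of y therefore brings in a y' = dy/dx via the chain rule.

With F(x, y) equal to the left-hand side minus the right, differentiate F term by term:
  d/dx[x^3] = 3x^2
  d/dx[-6xy] = -6x·y' - 6y
  d/dx[-y^3] = -3y^2·y'
Adding these up, d/dx[F] = 0 becomes
  (3x^2 - 6y) + (-6x - 3y^2)·y' = 0,
so isolating y',
  dy/dx = -(3x^2 - 6y)/(-6x - 3y^2) = (x^2 - 2y)/(2x + y^2)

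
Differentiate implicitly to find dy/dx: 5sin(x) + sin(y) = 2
Take d/dx of both sides. Since y is implicitly a function of x, the chain rule attaches a y' = dy/dx factor whenever we differentiate through y.

Set F(x, y) = (left side) − (right side), so the curve is F = 0. Differentiating each term of F:
  d/dx[5sin(x)] = 5cos(x)
  d/dx[sin(y)] = y'·cos(y)
  d/dx[-2] = 0

Collecting, the y'-free part is the partial derivative in x and the y' coefficient is the partial derivative in y:
  ∂F/∂x = 5cos(x)
  ∂F/∂y = cos(y)

so d/dx[F(x, y(x))] = ∂F/∂x + (∂F/∂y)·y' = 0. Rearranging,
  dy/dx = -(∂F/∂x)/(∂F/∂y) = -(5cos(x))/(cos(y)) = -5cos(x)/cos(y)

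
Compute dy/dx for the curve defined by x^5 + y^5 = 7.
Take d/dx of both sides. Since y is implicitly a function of x, the chain rule attaches a y' = dy/dx factor whenever we differentiate through y.

Set F(x, y) = (left side) − (right side), so the curve is F = 0. Differentiating each term of F:
  d/dx[x^5] = 5x^4
  d/dx[y^5] = 5y^4·y'
  d/dx[-7] = 0

Collecting, the y'-free part is the partial derivative in x and the y' coefficient is the partial derivative in y:
  ∂F/∂x = 5x^4
  ∂F/∂y = 5y^4

so d/dx[F(x, y(x))] = ∂F/∂x + (∂F/∂y)·y' = 0. Rearranging,
  dy/dx = -(∂F/∂x)/(∂F/∂y) = -(5x^4)/(5y^4) = -x^4/y^4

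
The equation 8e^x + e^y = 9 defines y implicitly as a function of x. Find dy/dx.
Apply d/dx to both sides, remembering that y depends on x. Each occurrence of y therefore brings in a y' = dy/dx via the chain rule.

With F(x, y) equal to the left-hand side minus the right, differentiate F term by term:
  d/dx[8e^(x)] = 8e^(x)
  d/dx[e^(y)] = y'·e^(y)
  d/dx[-9] = 0
Adding these up, d/dx[F] = 0 becomes
  (8e^(x)) + (e^(y))·y' = 0,
so isolating y',
  dy/dx = -(8e^(x))/(e^(y)) = -8e^(x - y)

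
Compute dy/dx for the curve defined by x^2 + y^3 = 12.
Take d/dx of both sides. Since y is implicitly a function of x, the chain rule attaches a y' = dy/dx factor whenever we differentiate through y.

Set F(x, y) = (left side) − (right side), so the curve is F = 0. Differentiating each term of F:
  d/dx[x^2] = 2x
  d/dx[y^3] = 3y^2·y'
  d/dx[-12] = 0

Collecting, the y'-free part is the partial derivative in x and the y' coefficient is the partial derivative in y:
  ∂F/∂x = 2x
  ∂F/∂y = 3y^2

so d/dx[F(x, y(x))] = ∂F/∂x + (∂F/∂y)·y' = 0. Rearranging,
  dy/dx = -(∂F/∂x)/(∂F/∂y) = -(2x)/(3y^2) = -2x/(3y^2)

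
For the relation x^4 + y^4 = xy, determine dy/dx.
Differentiate the relation implicitly: treat y = y(x) and apply the chain rule, so every y-derivative picks up a y' = dy/dx factor.

With everything moved to the left-hand side, differentiate term by term:
  d/dx[x^4] = 4x^3
  d/dx[-xy] = -x·y' - y
  d/dx[y^4] = 4y^3·y'

Separating the contributions that come from x directly and those that come through y:
  without y':      4x^3 - y
  multiplying y':  -x + 4y^3

so (4x^3 - y) + (-x + 4y^3)·y' = 0, and therefore
  dy/dx = -(4x^3 - y)/(-x + 4y^3) = (4x^3 - y)/(x - 4y^3)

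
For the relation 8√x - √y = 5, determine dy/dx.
Apply d/dx to both sides, remembering that y depends on x. Each occurrence of y therefore brings in a y' = dy/dx via the chain rule.

With F(x, y) equal to the left-hand side minus the right, differentiate F term by term:
  d/dx[8√(x)] = 4/√(x)
  d/dx[-√(y)] = -y'/(2√(y))
  d/dx[-5] = 0
Adding these up, d/dx[F] = 0 becomes
  (4/√(x)) + (-1/(2√(y)))·y' = 0,
so isolating y',
  dy/dx = -(4/√(x))/(-1/(2√(y))) = 8√(y)/√(x)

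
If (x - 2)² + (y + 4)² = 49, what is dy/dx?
Take d/dx of both sides. Since y is implicitly a function of x, the chain rule attaches a y' = dy/dx factor whenever we differentiate through y.

Set F(x, y) = (left side) − (right side), so the curve is F = 0. Differentiating each term of F:
  d/dx[(x - 2)^2] = 2x - 4
  d/dx[(y + 4)^2] = 2·y'(y + 4)
  d/dx[-49] = 0

Collecting, the y'-free part is the partial derivative in x and the y' coefficient is the partial derivative in y:
  ∂F/∂x = 2x - 4
  ∂F/∂y = 2y + 8

so d/dx[F(x, y(x))] = ∂F/∂x + (∂F/∂y)·y' = 0. Rearranging,
  dy/dx = -(∂F/∂x)/(∂F/∂y) = -(2x - 4)/(2y + 8) = (2 - x)/(y + 4)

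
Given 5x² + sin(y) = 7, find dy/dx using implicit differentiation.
Differentiate the relation implicitly: treat y = y(x) and apply the chain rule, so every y-derivative picks up a y' = dy/dx factor.

With everything moved to the left-hand side, differentiate term by term:
  d/dx[5x^2] = 10x
  d/dx[sin(y)] = y'·cos(y)
  d/dx[-7] = 0

Separating the contributions that come from x directly and those that come through y:
  without y':      10x
  multiplying y':  cos(y)

so (10x) + (cos(y))·y' = 0, and therefore
  dy/dx = -(10x)/(cos(y)) = -10x/cos(y)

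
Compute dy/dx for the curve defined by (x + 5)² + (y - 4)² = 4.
Differentiate both sides with respect to x, treating y as y(x). By the chain rule, any term containing y contributes a factor of y' = dy/dx when we differentiate it.

Move every term to one side and write the relation as F(x, y) = 0. Term by term,
  d/dx[(x + 5)^2] = 2x + 10
  d/dx[(y - 4)^2] = 2·y'(y - 4)
  d/dx[-4] = 0

The pieces without y' make up ∂F/∂x and the coefficient of y' is ∂F/∂y:
  ∂F/∂x = 2x + 10,
  ∂F/∂y = 2y - 8.

Since d/dx[F] = ∂F/∂x + (∂F/∂y)·y' = 0, solve for y':
  (∂F/∂y)·y' = -∂F/∂x
  dy/dx = -(∂F/∂x)/(∂F/∂y) = -(2x + 10)/(2y - 8) = (-x - 5)/(y - 4)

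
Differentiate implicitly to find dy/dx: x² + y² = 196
Apply d/dx to both sides, remembering that y depends on x. Each occurrence of y therefore brings in a y' = dy/dx via the chain rule.

With F(x, y) equal to the left-hand side minus the right, differentiate F term by term:
  d/dx[x^2] = 2x
  d/dx[y^2] = 2y·y'
  d/dx[-196] = 0
Adding these up, d/dx[F] = 0 becomes
  (2x) + (2y)·y' = 0,
so isolating y',
  dy/dx = -(2x)/(2y) = -x/y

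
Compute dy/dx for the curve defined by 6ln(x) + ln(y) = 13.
Take d/dx of both sides. Since y is implicitly a function of x, the chain rule attaches a y' = dy/dx factor whenever we differentiate through y.

Set F(x, y) = (left side) − (right side), so the curve is F = 0. Differentiating each term of F:
  d/dx[6ln(x)] = 6/x
  d/dx[ln(y)] = y'/y
  d/dx[-13] = 0

Collecting, the y'-free part is the partial derivative in x and the y' coefficient is the partial derivative in y:
  ∂F/∂x = 6/x
  ∂F/∂y = 1/y

so d/dx[F(x, y(x))] = ∂F/∂x + (∂F/∂y)·y' = 0. Rearranging,
  dy/dx = -(∂F/∂x)/(∂F/∂y) = -(6/x)/(1/y) = -6y/x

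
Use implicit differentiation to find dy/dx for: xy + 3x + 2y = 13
Take d/dx of both sides. Since y is implicitly a function of x, the chain rule attaches a y' = dy/dx factor whenever we differentiate through y.

Set F(x, y) = (left side) − (right side), so the curve is F = 0. Differentiating each term of F:
  d/dx[xy] = x·y' + y
  d/dx[3x] = 3
  d/dx[2y] = 2·y'
  d/dx[-13] = 0

Collecting, the y'-free part is the partial derivative in x and the y' coefficient is the partial derivative in y:
  ∂F/∂x = y + 3
  ∂F/∂y = x + 2

so d/dx[F(x, y(x))] = ∂F/∂x + (∂F/∂y)·y' = 0. Rearranging,
  dy/dx = -(∂F/∂x)/(∂F/∂y) = -(y + 3)/(x + 2) = (-y - 3)/(x + 2)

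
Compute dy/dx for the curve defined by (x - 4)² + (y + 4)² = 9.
Take d/dx of both sides. Since y is implicitly a function of x, the chain rule attaches a y' = dy/dx factor whenever we differentiate through y.

Set F(x, y) = (left side) − (right side), so the curve is F = 0. Differentiating each term of F:
  d/dx[(x - 4)^2] = 2x - 8
  d/dx[(y + 4)^2] = 2·y'(y + 4)
  d/dx[-9] = 0

Collecting, the y'-free part is the partial derivative in x and the y' coefficient is the partial derivative in y:
  ∂F/∂x = 2x - 8
  ∂F/∂y = 2y + 8

so d/dx[F(x, y(x))] = ∂F/∂x + (∂F/∂y)·y' = 0. Rearranging,
  dy/dx = -(∂F/∂x)/(∂F/∂y) = -(2x - 8)/(2y + 8) = (4 - x)/(y + 4)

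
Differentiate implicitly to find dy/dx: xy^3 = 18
Take d/dx of both sides. Since y is implicitly a function of x, the chain rule attaches a y' = dy/dx factor whenever we differentiate through y.

Set F(x, y) = (left side) − (right side), so the curve is F = 0. Differentiating each term of F:
  d/dx[xy^3] = 3xy^2·y' + y^3
  d/dx[-18] = 0

Collecting, the y'-free part is the partial derivative in x and the y' coefficient is the partial derivative in y:
  ∂F/∂x = y^3
  ∂F/∂y = 3xy^2

so d/dx[F(x, y(x))] = ∂F/∂x + (∂F/∂y)·y' = 0. Rearranging,
  dy/dx = -(∂F/∂x)/(∂F/∂y) = -(y^3)/(3xy^2) = -y/(3x)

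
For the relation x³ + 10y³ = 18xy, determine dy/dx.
Take d/dx of both sides. Since y is implicitly a function of x, the chain rule attaches a y' = dy/dx factor whenever we differentiate through y.

Set F(x, y) = (left side) − (right side), so the curve is F = 0. Differentiating each term of F:
  d/dx[x^3] = 3x^2
  d/dx[-18xy] = -18x·y' - 18y
  d/dx[10y^3] = 30y^2·y'

Collecting, the y'-free part is the partial derivative in x and the y' coefficient is the partial derivative in y:
  ∂F/∂x = 3x^2 - 18y
  ∂F/∂y = -18x + 30y^2

so d/dx[F(x, y(x))] = ∂F/∂x + (∂F/∂y)·y' = 0. Rearranging,
  dy/dx = -(∂F/∂x)/(∂F/∂y) = -(3x^2 - 18y)/(-18x + 30y^2) = (x^2 - 6y)/(2(3x - 5y^2))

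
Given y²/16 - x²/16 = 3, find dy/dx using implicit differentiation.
Take d/dx of both sides. Since y is implicitly a function of x, the chain rule attaches a y' = dy/dx factor whenever we differentiate through y.

Set F(x, y) = (left side) − (right side), so the curve is F = 0. Differentiating each term of F:
  d/dx[-x^2/16] = -x/8
  d/dx[y^2/16] = y·y'/8
  d/dx[-3] = 0

Collecting, the y'-free part is the partial derivative in x and the y' coefficient is the partial derivative in y:
  ∂F/∂x = -x/8
  ∂F/∂y = y/8

so d/dx[F(x, y(x))] = ∂F/∂x + (∂F/∂y)·y' = 0. Rearranging,
  dy/dx = -(∂F/∂x)/(∂F/∂y) = -(-x/8)/(y/8) = x/y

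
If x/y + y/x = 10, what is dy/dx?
Take d/dx of both sides. Since y is implicitly a function of x, the chain rule attaches a y' = dy/dx factor whenever we differentiate through y.

Set F(x, y) = (left side) − (right side), so the curve is F = 0. Differentiating each term of F:
  d/dx[x/y] = -x·y'/y^2 + 1/y
  d/dx[y/x] = y'/x - y/x^2
  d/dx[-10] = 0

Collecting, the y'-free part is the partial derivative in x and the y' coefficient is the partial derivative in y:
  ∂F/∂x = 1/y - y/x^2
  ∂F/∂y = -x/y^2 + 1/x

so d/dx[F(x, y(x))] = ∂F/∂x + (∂F/∂y)·y' = 0. Rearranging,
  dy/dx = -(∂F/∂x)/(∂F/∂y) = -(1/y - y/x^2)/(-x/y^2 + 1/x)
        = -((x - y)(x + y)/(x^2y))/(-(x - y)(x + y)/(xy^2)) = y/x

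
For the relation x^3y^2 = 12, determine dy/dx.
Differentiate the relation implicitly: treat y = y(x) and apply the chain rule, so every y-derivative picks up a y' = dy/dx factor.

With everything moved to the left-hand side, differentiate term by term:
  d/dx[x^3y^2] = 2x^3y·y' + 3x^2y^2
  d/dx[-12] = 0

Separating the contributions that come from x directly and those that come through y:
  without y':      3x^2y^2
  multiplying y':  2x^3y

so (3x^2y^2) + (2x^3y)·y' = 0, and therefore
  dy/dx = -(3x^2y^2)/(2x^3y) = -3y/(2x)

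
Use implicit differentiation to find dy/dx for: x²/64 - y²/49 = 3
Differentiate both sides with respect to x, treating y as y(x). By the chain rule, any term containing y contributes a factor of y' = dy/dx when we differentiate it.

Move every term to one side and write the relation as F(x, y) = 0. Term by term,
  d/dx[x^2/64] = x/32
  d/dx[-y^2/49] = -2y·y'/49
  d/dx[-3] = 0

The pieces without y' make up ∂F/∂x and the coefficient of y' is ∂F/∂y:
  ∂F/∂x = x/32,
  ∂F/∂y = -2y/49.

Since d/dx[F] = ∂F/∂x + (∂F/∂y)·y' = 0, solve for y':
  (∂F/∂y)·y' = -∂F/∂x
  dy/dx = -(∂F/∂x)/(∂F/∂y) = -(x/32)/(-2y/49) = 49x/(64y)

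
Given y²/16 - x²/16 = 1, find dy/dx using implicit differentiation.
Apply d/dx to both sides, remembering that y depends on x. Each occurrence of y therefore brings in a y' = dy/dx via the chain rule.

With F(x, y) equal to the left-hand side minus the right, differentiate F term by term:
  d/dx[-x^2/16] = -x/8
  d/dx[y^2/16] = y·y'/8
  d/dx[-1] = 0
Adding these up, d/dx[F] = 0 becomes
  (-x/8) + (y/8)·y' = 0,
so isolating y',
  dy/dx = -(-x/8)/(y/8) = x/y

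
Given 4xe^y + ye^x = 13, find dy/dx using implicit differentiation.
Apply d/dx to both sides, remembering that y depends on x. Each occurrence of y therefore brings in a y' = dy/dx via the chain rule.

With F(x, y) equal to the left-hand side minus the right, differentiate F term by term:
  d/dx[4x·e^(y)] = 4x·y'·e^(y) + 4e^(y)
  d/dx[y·e^(x)] = y·e^(x) + y'·e^(x)
  d/dx[-13] = 0
Adding these up, d/dx[F] = 0 becomes
  (y·e^(x) + 4e^(y)) + (4x·e^(y) + e^(x))·y' = 0,
so isolating y',
  dy/dx = -(y·e^(x) + 4e^(y))/(4x·e^(y) + e^(x)) = (-y·e^(x) - 4e^(y))/(4x·e^(y) + e^(x))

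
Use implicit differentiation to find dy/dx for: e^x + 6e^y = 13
Differentiate both sides with respect to x, treating y as y(x). By the chain rule, any term containing y contributes a factor of y' = dy/dx when we differentiate it.

Move every term to one side and write the relation as F(x, y) = 0. Term by term,
  d/dx[e^(x)] = e^(x)
  d/dx[6e^(y)] = 6·y'·e^(y)
  d/dx[-13] = 0

The pieces without y' make up ∂F/∂x and the coefficient of y' is ∂F/∂y:
  ∂F/∂x = e^(x),
  ∂F/∂y = 6e^(y).

Since d/dx[F] = ∂F/∂x + (∂F/∂y)·y' = 0, solve for y':
  (∂F/∂y)·y' = -∂F/∂x
  dy/dx = -(∂F/∂x)/(∂F/∂y) = -(e^(x))/(6e^(y)) = -e^(x - y)/6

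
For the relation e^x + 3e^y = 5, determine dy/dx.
Apply d/dx to both sides, remembering that y depends on x. Each occurrence of y therefore brings in a y' = dy/dx via the chain rule.

With F(x, y) equal to the left-hand side minus the right, differentiate F term by term:
  d/dx[e^(x)] = e^(x)
  d/dx[3e^(y)] = 3·y'·e^(y)
  d/dx[-5] = 0
Adding these up, d/dx[F] = 0 becomes
  (e^(x)) + (3e^(y))·y' = 0,
so isolating y',
  dy/dx = -(e^(x))/(3e^(y)) = -e^(x - y)/3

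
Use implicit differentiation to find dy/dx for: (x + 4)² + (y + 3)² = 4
Differentiate the relation implicitly: treat y = y(x) and apply the chain rule, so every y-derivative picks up a y' = dy/dx factor.

With everything moved to the left-hand side, differentiate term by term:
  d/dx[(x + 4)^2] = 2x + 8
  d/dx[(y + 3)^2] = 2·y'(y + 3)
  d/dx[-4] = 0

Separating the contributions that come from x directly and those that come through y:
  without y':      2x + 8
  multiplying y':  2y + 6

so (2x + 8) + (2y + 6)·y' = 0, and therefore
  dy/dx = -(2x + 8)/(2y + 6) = (-x - 4)/(y + 3)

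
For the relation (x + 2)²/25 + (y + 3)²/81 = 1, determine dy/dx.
Differentiate both sides with respect to x, treating y as y(x). By the chain rule, any term containing y contributes a factor of y' = dy/dx when we differentiate it.

Move every term to one side and write the relation as F(x, y) = 0. Term by term,
  d/dx[(x + 2)^2/25] = 2x/25 + 4/25
  d/dx[(y + 3)^2/81] = 2·y'(y + 3)/81
  d/dx[-1] = 0

The pieces without y' make up ∂F/∂x and the coefficient of y' is ∂F/∂y:
  ∂F/∂x = 2x/25 + 4/25,
  ∂F/∂y = 2y/81 + 2/27.

Since d/dx[F] = ∂F/∂x + (∂F/∂y)·y' = 0, solve for y':
  (∂F/∂y)·y' = -∂F/∂x
  dy/dx = -(∂F/∂x)/(∂F/∂y) = -(2x/25 + 4/25)/(2y/81 + 2/27)
        = -(2(x + 2)/25)/(2(y + 3)/81) = 81(-x - 2)/(25(y + 3))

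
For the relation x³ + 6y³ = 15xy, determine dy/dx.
Differentiate the relation implicitly: treat y = y(x) and apply the chain rule, so every y-derivative picks up a y' = dy/dx factor.

With everything moved to the left-hand side, differentiate term by term:
  d/dx[x^3] = 3x^2
  d/dx[-15xy] = -15x·y' - 15y
  d/dx[6y^3] = 18y^2·y'

Separating the contributions that come from x directly and those that come through y:
  without y':      3x^2 - 15y
  multiplying y':  -15x + 18y^2

so (3x^2 - 15y) + (-15x + 18y^2)·y' = 0, and therefore
  dy/dx = -(3x^2 - 15y)/(-15x + 18y^2) = (x^2 - 5y)/(5x - 6y^2)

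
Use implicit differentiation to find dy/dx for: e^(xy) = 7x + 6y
Differentiate the relation implicitly: treat y = y(x) and apply the chain rule, so every y-derivative picks up a y' = dy/dx factor.

With everything moved to the left-hand side, differentiate term by term:
  d/dx[-7x] = -7
  d/dx[-6y] = -6·y'
  d/dx[e^(xy)] = (x·y' + y)·e^(xy)

Separating the contributions that come from x directly and those that come through y:
  without y':      y·e^(xy) - 7
  multiplying y':  x·e^(xy) - 6

so (y·e^(xy) - 7) + (x·e^(xy) - 6)·y' = 0, and therefore
  dy/dx = -(y·e^(xy) - 7)/(x·e^(xy) - 6) = (-y·e^(xy) + 7)/(x·e^(xy) - 6)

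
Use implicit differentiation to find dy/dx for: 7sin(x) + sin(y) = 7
Apply d/dx to both sides, remembering that y depends on x. Each occurrence of y therefore brings in a y' = dy/dx via the chain rule.

With F(x, y) equal to the left-hand side minus the right, differentiate F term by term:
  d/dx[7sin(x)] = 7cos(x)
  d/dx[sin(y)] = y'·cos(y)
  d/dx[-7] = 0
Adding these up, d/dx[F] = 0 becomes
  (7cos(x)) + (cos(y))·y' = 0,
so isolating y',
  dy/dx = -(7cos(x))/(cos(y)) = -7cos(x)/cos(y)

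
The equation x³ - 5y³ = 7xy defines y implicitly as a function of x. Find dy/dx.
Take d/dx of both sides. Since y is implicitly a function of x, the chain rule attaches a y' = dy/dx factor whenever we differentiate through y.

Set F(x, y) = (left side) − (right side), so the curve is F = 0. Differentiating each term of F:
  d/dx[x^3] = 3x^2
  d/dx[-7xy] = -7x·y' - 7y
  d/dx[-5y^3] = -15y^2·y'

Collecting, the y'-free part is the partial derivative in x and the y' coefficient is the partial derivative in y:
  ∂F/∂x = 3x^2 - 7y
  ∂F/∂y = -7x - 15y^2

so d/dx[F(x, y(x))] = ∂F/∂x + (∂F/∂y)·y' = 0. Rearranging,
  dy/dx = -(∂F/∂x)/(∂F/∂y) = -(3x^2 - 7y)/(-7x - 15y^2) = (3x^2 - 7y)/(7x + 15y^2)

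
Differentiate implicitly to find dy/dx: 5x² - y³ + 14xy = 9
Take d/dx of both sides. Since y is implicitly a function of x, the chain rule attaches a y' = dy/dx factor whenever we differentiate through y.

Set F(x, y) = (left side) − (right side), so the curve is F = 0. Differentiating each term of F:
  d/dx[5x^2] = 10x
  d/dx[14xy] = 14x·y' + 14y
  d/dx[-y^3] = -3y^2·y'
  d/dx[-9] = 0

Collecting, the y'-free part is the partial derivative in x and the y' coefficient is the partial derivative in y:
  ∂F/∂x = 10x + 14y
  ∂F/∂y = 14x - 3y^2

so d/dx[F(x, y(x))] = ∂F/∂x + (∂F/∂y)·y' = 0. Rearranging,
  dy/dx = -(∂F/∂x)/(∂F/∂y) = -(10x + 14y)/(14x - 3y^2) = 2(-5x - 7y)/(14x - 3y^2)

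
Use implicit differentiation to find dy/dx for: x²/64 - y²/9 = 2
Take d/dx of both sides. Since y is implicitly a function of x, the chain rule attaches a y' = dy/dx factor whenever we differentiate through y.

Set F(x, y) = (left side) − (right side), so the curve is F = 0. Differentiating each term of F:
  d/dx[x^2/64] = x/32
  d/dx[-y^2/9] = -2y·y'/9
  d/dx[-2] = 0

Collecting, the y'-free part is the partial derivative in x and the y' coefficient is the partial derivative in y:
  ∂F/∂x = x/32
  ∂F/∂y = -2y/9

so d/dx[F(x, y(x))] = ∂F/∂x + (∂F/∂y)·y' = 0. Rearranging,
  dy/dx = -(∂F/∂x)/(∂F/∂y) = -(x/32)/(-2y/9) = 9x/(64y)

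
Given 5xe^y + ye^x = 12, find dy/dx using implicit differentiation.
Apply d/dx to both sides, remembering that y depends on x. Each occurrence of y therefore brings in a y' = dy/dx via the chain rule.

With F(x, y) equal to the left-hand side minus the right, differentiate F term by term:
  d/dx[5x·e^(y)] = 5x·y'·e^(y) + 5e^(y)
  d/dx[y·e^(x)] = y·e^(x) + y'·e^(x)
  d/dx[-12] = 0
Adding these up, d/dx[F] = 0 becomes
  (y·e^(x) + 5e^(y)) + (5x·e^(y) + e^(x))·y' = 0,
so isolating y',
  dy/dx = -(y·e^(x) + 5e^(y))/(5x·e^(y) + e^(x)) = (-y·e^(x) - 5e^(y))/(5x·e^(y) + e^(x))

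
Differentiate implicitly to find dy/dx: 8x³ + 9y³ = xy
Differentiate the relation implicitly: treat y = y(x) and apply the chain rule, so every y-derivative picks up a y' = dy/dx factor.

With everything moved to the left-hand side, differentiate term by term:
  d/dx[8x^3] = 24x^2
  d/dx[-xy] = -x·y' - y
  d/dx[9y^3] = 27y^2·y'

Separating the contributions that come from x directly and those that come through y:
  without y':      24x^2 - y
  multiplying y':  -x + 27y^2

so (24x^2 - y) + (-x + 27y^2)·y' = 0, and therefore
  dy/dx = -(24x^2 - y)/(-x + 27y^2) = (24x^2 - y)/(x - 27y^2)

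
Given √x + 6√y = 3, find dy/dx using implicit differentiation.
Take d/dx of both sides. Since y is implicitly a function of x, the chain rule attaches a y' = dy/dx factor whenever we differentiate through y.

Set F(x, y) = (left side) − (right side), so the curve is F = 0. Differentiating each term of F:
  d/dx[√(x)] = 1/(2√(x))
  d/dx[6√(y)] = 3·y'/√(y)
  d/dx[-3] = 0

Collecting, the y'-free part is the partial derivative in x and the y' coefficient is the partial derivative in y:
  ∂F/∂x = 1/(2√(x))
  ∂F/∂y = 3/√(y)

so d/dx[F(x, y(x))] = ∂F/∂x + (∂F/∂y)·y' = 0. Rearranging,
  dy/dx = -(∂F/∂x)/(∂F/∂y) = -(1/(2√(x)))/(3/√(y)) = -√(y)/(6√(x))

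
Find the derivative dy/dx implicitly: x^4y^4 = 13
Apply d/dx to both sides, remembering that y depends on x. Each occurrence of y therefore brings in a y' = dy/dx via the chain rule.

With F(x, y) equal to the left-hand side minus the right, differentiate F term by term:
  d/dx[x^4y^4] = 4x^4y^3·y' + 4x^3y^4
  d/dx[-13] = 0
Adding these up, d/dx[F] = 0 becomes
  (4x^3y^4) + (4x^4y^3)·y' = 0,
so isolating y',
  dy/dx = -(4x^3y^4)/(4x^4y^3) = -y/x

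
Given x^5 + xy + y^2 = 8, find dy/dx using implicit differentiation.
Differentiate both sides with respect to x, treating y as y(x). By the chain rule, any term containing y contributes a factor of y' = dy/dx when we differentiate it.

Move every term to one side and write the relation as F(x, y) = 0. Term by term,
  d/dx[x^5] = 5x^4
  d/dx[xy] = x·y' + y
  d/dx[y^2] = 2y·y'
  d/dx[-8] = 0

The pieces without y' make up ∂F/∂x and the coefficient of y' is ∂F/∂y:
  ∂F/∂x = 5x^4 + y,
  ∂F/∂y = x + 2y.

Since d/dx[F] = ∂F/∂x + (∂F/∂y)·y' = 0, solve for y':
  (∂F/∂y)·y' = -∂F/∂x
  dy/dx = -(∂F/∂x)/(∂F/∂y) = -(5x^4 + y)/(x + 2y) = (-5x^4 - y)/(x + 2y)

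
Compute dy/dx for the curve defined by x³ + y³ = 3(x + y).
Apply d/dx to both sides, remembering that y depends on x. Each occurrence of y therefore brings in a y' = dy/dx via the chain rule.

With F(x, y) equal to the left-hand side minus the right, differentiate F term by term:
  d/dx[x^3] = 3x^2
  d/dx[-3x] = -3
  d/dx[y^3] = 3y^2·y'
  d/dx[-3y] = -3·y'
Adding these up, d/dx[F] = 0 becomes
  (3x^2 - 3) + (3y^2 - 3)·y' = 0,
so isolating y',
  dy/dx = -(3x^2 - 3)/(3y^2 - 3) = (1 - x^2)/(y^2 - 1)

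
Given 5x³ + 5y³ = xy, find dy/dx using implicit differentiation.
Differentiate both sides with respect to x, treating y as y(x). By the chain rule, any term containing y contributes a factor of y' = dy/dx when we differentiate it.

Move every term to one side and write the relation as F(x, y) = 0. Term by term,
  d/dx[5x^3] = 15x^2
  d/dx[-xy] = -x·y' - y
  d/dx[5y^3] = 15y^2·y'

The pieces without y' make up ∂F/∂x and the coefficient of y' is ∂F/∂y:
  ∂F/∂x = 15x^2 - y,
  ∂F/∂y = -x + 15y^2.

Since d/dx[F] = ∂F/∂x + (∂F/∂y)·y' = 0, solve for y':
  (∂F/∂y)·y' = -∂F/∂x
  dy/dx = -(∂F/∂x)/(∂F/∂y) = -(15x^2 - y)/(-x + 15y^2) = (15x^2 - y)/(x - 15y^2)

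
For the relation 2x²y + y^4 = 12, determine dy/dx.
Apply d/dx to both sides, remembering that y depends on x. Each occurrence of y therefore brings in a y' = dy/dx via the chain rule.

With F(x, y) equal to the left-hand side minus the right, differentiate F term by term:
  d/dx[2x^2y] = 2x^2·y' + 4xy
  d/dx[y^4] = 4y^3·y'
  d/dx[-12] = 0
Adding these up, d/dx[F] = 0 becomes
  (4xy) + (2x^2 + 4y^3)·y' = 0,
so isolating y',
  dy/dx = -(4xy)/(2x^2 + 4y^3) = -2xy/(x^2 + 2y^3)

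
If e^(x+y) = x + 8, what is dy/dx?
Apply d/dx to both sides, remembering that y depends on x. Each occurrence of y therefore brings in a y' = dy/dx via the chain rule.

With F(x, y) equal to the left-hand side minus the right, differentiate F term by term:
  d/dx[-x] = -1
  d/dx[e^(x + y)] = (y' + 1)·e^(x + y)
  d/dx[-8] = 0
Adding these up, d/dx[F] = 0 becomes
  (e^(x + y) - 1) + (e^(x + y))·y' = 0,
so isolating y',
  dy/dx = -(e^(x + y) - 1)/(e^(x + y)) = e^(-x - y) - 1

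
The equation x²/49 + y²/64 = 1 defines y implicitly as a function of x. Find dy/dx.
Differentiate both sides with respect to x, treating y as y(x). By the chain rule, any term containing y contributes a factor of y' = dy/dx when we differentiate it.

Move every term to one side and write the relation as F(x, y) = 0. Term by term,
  d/dx[x^2/49] = 2x/49
  d/dx[y^2/64] = y·y'/32
  d/dx[-1] = 0

The pieces without y' make up ∂F/∂x and the coefficient of y' is ∂F/∂y:
  ∂F/∂x = 2x/49,
  ∂F/∂y = y/32.

Since d/dx[F] = ∂F/∂x + (∂F/∂y)·y' = 0, solve for y':
  (∂F/∂y)·y' = -∂F/∂x
  dy/dx = -(∂F/∂x)/(∂F/∂y) = -(2x/49)/(y/32) = -64x/(49y)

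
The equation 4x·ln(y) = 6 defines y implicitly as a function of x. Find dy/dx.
Differentiate the relation implicitly: treat y = y(x) and apply the chain rule, so every y-derivative picks up a y' = dy/dx factor.

With everything moved to the left-hand side, differentiate term by term:
  d/dx[4x·ln(y)] = 4x·y'/y + 4ln(y)
  d/dx[-6] = 0

Separating the contributions that come from x directly and those that come through y:
  without y':      4ln(y)
  multiplying y':  4x/y

so (4ln(y)) + (4x/y)·y' = 0, and therefore
  dy/dx = -(4ln(y))/(4x/y) = -y·ln(y)/x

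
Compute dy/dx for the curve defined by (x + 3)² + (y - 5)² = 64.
Apply d/dx to both sides, remembering that y depends on x. Each occurrence of y therefore brings in a y' = dy/dx via the chain rule.

With F(x, y) equal to the left-hand side minus the right, differentiate F term by term:
  d/dx[(x + 3)^2] = 2x + 6
  d/dx[(y - 5)^2] = 2·y'(y - 5)
  d/dx[-64] = 0
Adding these up, d/dx[F] = 0 becomes
  (2x + 6) + (2y - 10)·y' = 0,
so isolating y',
  dy/dx = -(2x + 6)/(2y - 10) = (-x - 3)/(y - 5)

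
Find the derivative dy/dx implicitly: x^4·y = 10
Differentiate both sides with respect to x, treating y as y(x). By the chain rule, any term containing y contributes a factor of y' = dy/dx when we differentiate it.

Move every term to one side and write the relation as F(x, y) = 0. Term by term,
  d/dx[x^4y] = x^4·y' + 4x^3y
  d/dx[-10] = 0

The pieces without y' make up ∂F/∂x and the coefficient of y' is ∂F/∂y:
  ∂F/∂x = 4x^3y,
  ∂F/∂y = x^4.

Since d/dx[F] = ∂F/∂x + (∂F/∂y)·y' = 0, solve for y':
  (∂F/∂y)·y' = -∂F/∂x
  dy/dx = -(∂F/∂x)/(∂F/∂y) = -(4x^3y)/(x^4) = -4y/x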